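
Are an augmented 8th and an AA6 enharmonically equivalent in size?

No

13 semitones (augmented octave) vs 11 semitones (doubly augmented sixth): not equal.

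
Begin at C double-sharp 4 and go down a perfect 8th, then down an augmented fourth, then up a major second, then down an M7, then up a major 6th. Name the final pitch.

Down a perfect octave from C##4: C##3 (12 semitones down).
C##3 down an augmented fourth → G#2 (6 semitones).
Up a major second from G#2: A#2 (2 semitones up).
A major seventh down from A#2 is B1.
B1 up a major sixth → G#2 (9 semitones).

G sharp 2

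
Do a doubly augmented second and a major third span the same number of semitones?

Yes

A doubly augmented second spans 4 semitones, and a major third also spans 4 semitones — they're enharmonic.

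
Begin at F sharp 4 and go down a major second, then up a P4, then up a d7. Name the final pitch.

A major second down from F#4 is E4.
A perfect fourth up from E4 is A4.
A4 up a diminished seventh → Gb5 (9 semitones).

G flat 5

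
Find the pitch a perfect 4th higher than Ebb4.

Abb4

Four letter names up from E: A.
A perfect fourth spans 5 semitones, so from Ebb4 the target pitch is Abb4.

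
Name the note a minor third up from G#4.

The third takes the letter from G up to B.
Moving 3 semitones up from G#4 (the size of a minor third) reaches B4.

B4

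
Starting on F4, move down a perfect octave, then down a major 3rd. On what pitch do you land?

Db3

Down a perfect octave from F4: F3 (12 semitones down).
F3 down a major third → Db3 (4 semitones).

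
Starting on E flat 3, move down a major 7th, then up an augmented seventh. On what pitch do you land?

E 3

A major seventh down from Eb3 is Fb2.
Fb2 up an augmented seventh → E3 (12 semitones).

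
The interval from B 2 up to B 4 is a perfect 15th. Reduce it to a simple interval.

P8

Take out an octave (7 from the number): 15 − 7 = 8.
That makes a perfect fifteenth a compound perfect octave — an octave plus a perfect octave.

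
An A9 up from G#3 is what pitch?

The ninth's letter: G up two letter names plus an octave → A.
An augmented ninth is 15 semitones; 15 semitones up from G#3 gives A##4.

A##4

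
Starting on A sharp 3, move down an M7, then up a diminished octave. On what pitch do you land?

B flat 3

A#3 down a major seventh → B2 (11 semitones).
Up a diminished octave from B2: Bb3 (11 semitones up).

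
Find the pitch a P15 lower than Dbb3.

A fifteenth keeps the letter name D, two octaves down from D.
A perfect fifteenth spans 24 semitones, so from Dbb3 the target pitch is Dbb1.

Dbb1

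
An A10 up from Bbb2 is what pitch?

D4

Three letters up from B (plus an octave) reaches D.
Moving 17 semitones up from Bbb2 (the size of an augmented tenth) reaches D4.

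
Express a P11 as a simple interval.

P4

Take out an octave (7 from the number): 11 − 7 = 4.
Quality carries through unchanged, so the simple form is a perfect fourth.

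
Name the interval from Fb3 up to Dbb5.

F to D spans six letter names (F-G-A-B-C-D), plus an octave — that makes it a thirteenth of some quality.
At 20 semitones, Fb3→Dbb5 falls one short of a major thirteenth: minor.
(Equivalently, a compound minor sixth: a minor sixth plus an octave.)

minor 13th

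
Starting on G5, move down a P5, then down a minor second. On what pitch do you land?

G5 down a perfect fifth → C5 (7 semitones).
C5 down a minor second → B4 (1 semitone).

B4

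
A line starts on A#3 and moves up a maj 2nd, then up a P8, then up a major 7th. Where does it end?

A##5

A#3 up a major second → B#3 (2 semitones).
A perfect octave up from B#3 is B#4.
A major seventh up from B#4 is A##5.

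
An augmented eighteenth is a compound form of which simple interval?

augmented fourth

Each octave removed subtracts seven from the number: 18 − 14 = 4.
Quality carries through unchanged, so the simple form is an augmented fourth.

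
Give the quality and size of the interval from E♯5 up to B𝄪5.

augmented fifth

E to B spans five letter names (E-F-G-A-B): a fifth.
The perfect fifth is 7 semitones; here we have 8, one semitone wider: augmented.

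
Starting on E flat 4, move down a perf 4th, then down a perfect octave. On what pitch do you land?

B flat 2

Eb4 down a perfect fourth → Bb3 (5 semitones).
Bb3 down a perfect octave → Bb2 (12 semitones).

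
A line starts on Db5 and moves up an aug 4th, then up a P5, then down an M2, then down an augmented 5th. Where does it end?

Fb5

Up an augmented fourth from Db5: G5 (6 semitones up).
A perfect fifth up from G5 is D6.
A major second down from D6 is C6.
C6 down an augmented fifth → Fb5 (8 semitones).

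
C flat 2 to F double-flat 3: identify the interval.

C to F spans four letter names (C-D-E-F), plus an octave: an eleventh.
A perfect eleventh would be 17 semitones; Cb2 to Fbb3 is 16, one semitone narrower, so the interval is diminished.
(Equivalently, a compound diminished fourth: a diminished fourth plus an octave.)

diminished eleventh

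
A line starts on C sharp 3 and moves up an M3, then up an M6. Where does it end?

C#3 up a major third → E#3 (4 semitones).
A major sixth up from E#3 is C##4.

C double-sharp 4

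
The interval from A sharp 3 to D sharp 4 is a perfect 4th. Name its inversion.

The rule of nine gives the new number: 9 − 4 = 5, so a fourth becomes a fifth.
The quality also flips — perfect stays perfect — giving a perfect fifth.

P5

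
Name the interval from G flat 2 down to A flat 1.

minor 7th

Descending from Gb2 to Ab1 is the same interval as ascending Ab1 to Gb2.
A to G spans seven letter names (A-B-C-D-E-F-G): a seventh.
A major seventh would be 11 semitones, but Ab1 to Gb2 is 10 — one semitone narrower, making it a minor seventh.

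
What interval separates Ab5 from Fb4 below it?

major tenth

Descending from Ab5 to Fb4 is the same interval as ascending Fb4 to Ab5.
F to A spans three letter names (F-G-A), plus an octave, so the interval is some kind of tenth.
Fb4 to Ab5 is 16 semitones, matching the major tenth exactly, so the quality is major.
(Equivalently, a compound major third: a major third plus an octave.)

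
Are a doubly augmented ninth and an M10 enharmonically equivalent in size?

A doubly augmented ninth = 16 semitones = a major tenth; enharmonically equal.

Yes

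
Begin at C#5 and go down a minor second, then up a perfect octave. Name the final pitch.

B#5

A minor second down from C#5 is B#4.
B#4 up a perfect octave → B#5 (12 semitones).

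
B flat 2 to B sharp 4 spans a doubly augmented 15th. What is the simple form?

Take out an octave (7 from the number): 15 − 7 = 8.
Quality carries through unchanged, so the simple form is a doubly augmented octave.

doubly augmented 8th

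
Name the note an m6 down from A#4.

Counting six letter names down from A lands on C.
Moving 8 semitones down from A#4 (the size of a minor sixth) reaches C##4.

C##4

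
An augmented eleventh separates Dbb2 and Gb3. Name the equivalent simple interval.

Take out an octave (7 from the number): 11 − 7 = 4.
Quality carries through unchanged, so the simple form is an augmented fourth.

A4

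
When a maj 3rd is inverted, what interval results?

minor sixth

Inverted interval numbers add to nine, so a third pairs with a sixth (3 + 6 = 9).
Quality inverts too: major becomes minor. That makes the inversion a minor sixth.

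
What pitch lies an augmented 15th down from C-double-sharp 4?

C-sharp 2

A fifteenth keeps the letter name C, two octaves down from C.
An augmented fifteenth spans 25 semitones, so from C##4 the target pitch is C#2.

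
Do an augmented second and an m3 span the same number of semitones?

Yes

An augmented second = 3 semitones = a minor third; enharmonically equal.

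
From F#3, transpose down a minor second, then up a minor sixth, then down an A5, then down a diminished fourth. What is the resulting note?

C#3

Down a minor second from F#3: E#3 (1 semitone down).
E#3 up a minor sixth → C#4 (8 semitones).
C#4 down an augmented fifth → F3 (8 semitones).
Down a diminished fourth from F3: C#3 (4 semitones down).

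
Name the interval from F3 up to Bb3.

F to B spans four letter names (F-G-A-B): a fourth.
Counting semitones, F3→Bb3 is 5, which is the perfect fourth.

P4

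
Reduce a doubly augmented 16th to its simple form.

Subtracting seven from the interval number removes an octave: 16 − 14 = 2.
That makes a doubly augmented sixteenth a compound doubly augmented second — 2 octaves plus a doubly augmented second.

doubly augmented 2nd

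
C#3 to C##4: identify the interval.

C to C is the same letter name, plus an octave: an octave.
A perfect octave would be 12 semitones; C#3 to C##4 is 13, one semitone wider, so the interval is augmented.

augmented octave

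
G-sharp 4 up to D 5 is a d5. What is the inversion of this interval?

Interval numbers invert to sum to nine: 5 + 4 = 9, so a fifth inverts to a fourth.
And diminished becomes augmented under inversion, so we get an augmented fourth.

A4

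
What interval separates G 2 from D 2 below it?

Descending from G2 to D2 is the same interval as ascending D2 to G2.
D to G spans four letter names (D-E-F-G) — that makes it a fourth of some quality.
D2 to G2 is 5 semitones, matching the perfect fourth exactly, so the quality is perfect.

P4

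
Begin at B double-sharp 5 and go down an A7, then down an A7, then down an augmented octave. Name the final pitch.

An augmented seventh down from B##5 is C#5.
Down an augmented seventh from C#5: Db4 (12 semitones down).
An augmented octave down from Db4 is Dbb3.

D double-flat 3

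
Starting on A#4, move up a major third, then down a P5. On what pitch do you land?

F##4

A major third up from A#4 is C##5.
C##5 down a perfect fifth → F##4 (7 semitones).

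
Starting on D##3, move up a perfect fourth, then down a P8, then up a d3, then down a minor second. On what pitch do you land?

A#2

Up a perfect fourth from D##3: G##3 (5 semitones up).
A perfect octave down from G##3 is G##2.
G##2 up a diminished third → B2 (2 semitones).
B2 down a minor second → A#2 (1 semitone).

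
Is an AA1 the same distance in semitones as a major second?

Yes

A doubly augmented unison = 2 semitones = a major second; enharmonically equal.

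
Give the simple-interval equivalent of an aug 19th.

augmented 5th

Each octave removed subtracts seven from the number: 19 − 14 = 5.
That makes an augmented nineteenth a compound augmented fifth — 2 octaves plus an augmented fifth.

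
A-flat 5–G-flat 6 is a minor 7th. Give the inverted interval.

major 2nd

Interval numbers invert to sum to nine: 7 + 2 = 9, so a seventh inverts to a second.
And minor becomes major under inversion, so we get a major second.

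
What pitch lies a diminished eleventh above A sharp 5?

Counting four letter names plus an octave up from A lands on D.
Moving 16 semitones up from A#5 (the size of a diminished eleventh) reaches D7.

D 7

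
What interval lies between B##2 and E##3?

B to E spans four letter names (B-C-D-E), so the interval is some kind of fourth.
Counting semitones, B##2→E##3 is 5, which is the perfect fourth.

perfect fourth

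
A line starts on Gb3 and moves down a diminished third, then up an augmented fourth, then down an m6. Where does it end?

C##3

A diminished third down from Gb3 is E3.
E3 up an augmented fourth → A#3 (6 semitones).
A#3 down a minor sixth → C##3 (8 semitones).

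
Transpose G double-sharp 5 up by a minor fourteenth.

F double-sharp 7

Counting seven letter names plus an octave up from G lands on F.
Moving 22 semitones up from G##5 (the size of a minor fourteenth) reaches F##7.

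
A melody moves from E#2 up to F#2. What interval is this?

E to F spans two letter names (E-F), so the interval is some kind of second.
A major second would be 2 semitones, but E#2 to F#2 is 1 — one semitone narrower, making it a minor second.

minor second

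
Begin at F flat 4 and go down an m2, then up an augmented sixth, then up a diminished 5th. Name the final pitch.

Down a minor second from Fb4: Eb4 (1 semitone down).
An augmented sixth up from Eb4 is C#5.
Up a diminished fifth from C#5: G5 (6 semitones up).

G 5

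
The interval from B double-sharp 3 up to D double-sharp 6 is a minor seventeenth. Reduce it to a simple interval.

minor 3rd

Each octave removed subtracts seven from the number: 17 − 14 = 3.
So a minor seventeenth is 2 octaves plus a minor third. The quality is unchanged.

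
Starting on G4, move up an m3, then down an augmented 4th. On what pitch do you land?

A minor third up from G4 is Bb4.
An augmented fourth down from Bb4 is Fb4.

Fb4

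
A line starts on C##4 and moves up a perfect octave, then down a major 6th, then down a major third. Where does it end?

C#4

C##4 up a perfect octave → C##5 (12 semitones).
C##5 down a major sixth → E#4 (9 semitones).
E#4 down a major third → C#4 (4 semitones).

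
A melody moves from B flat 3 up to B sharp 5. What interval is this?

B to B is the same letter name, plus 2 octaves, so the interval is some kind of fifteenth.
A perfect fifteenth would be 24 semitones; Bb3 to B#5 is 26, two semitones wider, so the interval is doubly augmented.
(Equivalently, a compound doubly augmented octave: a doubly augmented octave plus an octave.)

AA15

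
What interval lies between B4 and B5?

B to B is the same letter name, plus an octave, so the interval is some kind of octave.
B4 to B5 is 12 semitones, matching the perfect octave exactly, so the quality is perfect.

perfect octave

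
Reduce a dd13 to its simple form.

doubly diminished sixth

Subtracting seven from the interval number removes an octave: 13 − 7 = 6.
So a doubly diminished thirteenth is an octave plus a doubly diminished sixth. The quality is unchanged.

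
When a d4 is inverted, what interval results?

Inverted interval numbers add to nine, so a fourth pairs with a fifth (4 + 5 = 9).
And diminished becomes augmented under inversion, so we get an augmented fifth.

A5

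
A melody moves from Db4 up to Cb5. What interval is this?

minor 7th

D to C spans seven letter names (D-E-F-G-A-B-C) — that makes it a seventh of some quality.
Db4 to Cb5 is 10 semitones, a half step short of the major seventh (11), so this is minor.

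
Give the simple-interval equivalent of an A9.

augmented 2nd

Take out an octave (7 from the number): 9 − 7 = 2.
So an augmented ninth is an octave plus an augmented second. The quality is unchanged.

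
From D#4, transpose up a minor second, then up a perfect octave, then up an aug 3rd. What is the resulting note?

Up a minor second from D#4: E4 (1 semitone up).
Up a perfect octave from E4: E5 (12 semitones up).
An augmented third up from E5 is G##5.

G##5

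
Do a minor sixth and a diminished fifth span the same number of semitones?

A minor sixth spans 8 semitones; a diminished fifth spans 6 semitones. They differ by 2.

No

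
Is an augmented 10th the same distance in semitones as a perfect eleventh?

Yes

An augmented tenth = 17 semitones = a perfect eleventh; enharmonically equal.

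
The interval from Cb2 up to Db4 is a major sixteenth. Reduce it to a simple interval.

Each octave removed subtracts seven from the number: 16 − 14 = 2.
So a major sixteenth is 2 octaves plus a major second. The quality is unchanged.

major 2nd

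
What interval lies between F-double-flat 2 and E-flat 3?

augmented seventh

F to E spans seven letter names (F-G-A-B-C-D-E) — that makes it a seventh of some quality.
Fbb2 to Eb3 spans 12 semitones — one semitone wider than the major seventh (11) — giving an augmented seventh.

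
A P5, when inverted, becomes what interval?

Inverted interval numbers add to nine, so a fifth pairs with a fourth (5 + 4 = 9).
The quality also flips — perfect stays perfect — giving a perfect fourth.

perfect fourth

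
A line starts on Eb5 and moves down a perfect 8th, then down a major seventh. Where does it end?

Fb3

Down a perfect octave from Eb5: Eb4 (12 semitones down).
A major seventh down from Eb4 is Fb3.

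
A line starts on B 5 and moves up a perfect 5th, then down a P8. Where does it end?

F sharp 5

B5 up a perfect fifth → F#6 (7 semitones).
A perfect octave down from F#6 is F#5.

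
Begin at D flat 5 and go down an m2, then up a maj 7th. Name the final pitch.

Db5 down a minor second → C5 (1 semitone).
C5 up a major seventh → B5 (11 semitones).

B 5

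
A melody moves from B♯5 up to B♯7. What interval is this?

B to B is the same letter name, plus 2 octaves — that makes it a fifteenth of some quality.
The perfect fifteenth spans 24 semitones, and B#5 to B#7 is exactly 24 semitones — so this is a perfect fifteenth.
(Equivalently, a compound perfect octave: a perfect octave plus an octave.)

perfect 15th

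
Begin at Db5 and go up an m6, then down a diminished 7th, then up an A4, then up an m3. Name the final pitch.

A5

A minor sixth up from Db5 is Bbb5.
A diminished seventh down from Bbb5 is C5.
C5 up an augmented fourth → F#5 (6 semitones).
F#5 up a minor third → A5 (3 semitones).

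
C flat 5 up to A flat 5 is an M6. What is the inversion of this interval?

The rule of nine gives the new number: 9 − 6 = 3, so a sixth becomes a third.
And major becomes minor under inversion, so we get a minor third.

minor third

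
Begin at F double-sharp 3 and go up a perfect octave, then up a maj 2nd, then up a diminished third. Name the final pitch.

B 4

Up a perfect octave from F##3: F##4 (12 semitones up).
Up a major second from F##4: G##4 (2 semitones up).
Up a diminished third from G##4: B4 (2 semitones up).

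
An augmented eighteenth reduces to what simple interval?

augmented 4th

Each octave removed subtracts seven from the number: 18 − 14 = 4.
That makes an augmented eighteenth a compound augmented fourth — 2 octaves plus an augmented fourth.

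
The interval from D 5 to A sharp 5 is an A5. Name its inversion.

Interval numbers invert to sum to nine: 5 + 4 = 9, so a fifth inverts to a fourth.
Quality inverts too: augmented becomes diminished. That makes the inversion a diminished fourth.

diminished 4th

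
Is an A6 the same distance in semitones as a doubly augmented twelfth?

An augmented sixth is 10 semitones but a doubly augmented twelfth is 21 semitones — different sizes.

No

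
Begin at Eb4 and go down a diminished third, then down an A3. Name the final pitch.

Eb4 down a diminished third → C#4 (2 semitones).
C#4 down an augmented third → Ab3 (5 semitones).

Ab3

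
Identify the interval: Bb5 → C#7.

augmented 9th

B to C spans two letter names (B-C), plus an octave — that makes it a ninth of some quality.
A major ninth would be 14 semitones; Bb5 to C#7 is 15, one semitone wider, so the interval is augmented.
(Equivalently, a compound augmented second: an augmented second plus an octave.)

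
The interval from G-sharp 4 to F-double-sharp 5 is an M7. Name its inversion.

minor 2nd

Interval numbers invert to sum to nine: 7 + 2 = 9, so a seventh inverts to a second.
And major becomes minor under inversion, so we get a minor second.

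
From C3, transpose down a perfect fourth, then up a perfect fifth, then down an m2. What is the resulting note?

C#3

A perfect fourth down from C3 is G2.
A perfect fifth up from G2 is D3.
A minor second down from D3 is C#3.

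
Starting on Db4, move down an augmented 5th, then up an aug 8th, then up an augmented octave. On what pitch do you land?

Down an augmented fifth from Db4: Gbb3 (8 semitones down).
An augmented octave up from Gbb3 is Gb4.
Gb4 up an augmented octave → G5 (13 semitones).

G5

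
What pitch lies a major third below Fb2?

Dbb2

Counting three letter names down from F lands on D.
Moving 4 semitones down from Fb2 (the size of a major third) reaches Dbb2.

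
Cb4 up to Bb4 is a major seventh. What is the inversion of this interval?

m2

Interval numbers invert to sum to nine: 7 + 2 = 9, so a seventh inverts to a second.
Quality inverts too: major becomes minor. That makes the inversion a minor second.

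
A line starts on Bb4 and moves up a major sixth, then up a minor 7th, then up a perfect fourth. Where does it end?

Bb6

Bb4 up a major sixth → G5 (9 semitones).
Up a minor seventh from G5: F6 (10 semitones up).
Up a perfect fourth from F6: Bb6 (5 semitones up).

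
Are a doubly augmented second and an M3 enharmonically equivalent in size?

A doubly augmented second spans 4 semitones, and a major third also spans 4 semitones — they're enharmonic.

Yes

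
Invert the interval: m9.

major seventh

First reduce the compound minor ninth to its simple form, a minor second.
Interval numbers invert to sum to nine: 2 + 7 = 9, so a second inverts to a seventh.
Quality inverts too: minor becomes major. That makes the inversion a major seventh.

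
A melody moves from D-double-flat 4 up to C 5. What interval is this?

A7

D to C spans seven letter names (D-E-F-G-A-B-C): a seventh.
A major seventh would be 11 semitones; Dbb4 to C5 is 12, one semitone wider, so the interval is augmented.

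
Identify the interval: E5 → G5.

minor 3rd

E to G spans three letter names (E-F-G) — that makes it a third of some quality.
A major third would be 4 semitones, but E5 to G5 is 3 — one semitone narrower, making it a minor third.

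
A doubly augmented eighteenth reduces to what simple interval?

Take out 2 octaves (14 from the number): 18 − 14 = 4.
Quality carries through unchanged, so the simple form is a doubly augmented fourth.

AA4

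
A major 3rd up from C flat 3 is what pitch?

The third takes the letter from C up to E.
A major third is 4 semitones; 4 semitones up from Cb3 gives Eb3.

E flat 3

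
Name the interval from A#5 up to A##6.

A to A is the same letter name, plus an octave, so the interval is some kind of octave.
A perfect octave would be 12 semitones; A#5 to A##6 is 13, one semitone wider, so the interval is augmented.

A8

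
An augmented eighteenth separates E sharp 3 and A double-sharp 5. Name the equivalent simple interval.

Subtracting seven from the interval number removes an octave: 18 − 14 = 4.
So an augmented eighteenth is 2 octaves plus an augmented fourth. The quality is unchanged.

augmented fourth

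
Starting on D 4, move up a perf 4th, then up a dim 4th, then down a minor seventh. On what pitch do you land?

D flat 4

A perfect fourth up from D4 is G4.
G4 up a diminished fourth → Cb5 (4 semitones).
Cb5 down a minor seventh → Db4 (10 semitones).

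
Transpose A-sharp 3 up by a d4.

D 4

The fourth takes the letter from A up to D.
Moving 4 semitones up from A#3 (the size of a diminished fourth) reaches D4.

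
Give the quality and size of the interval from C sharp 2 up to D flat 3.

C to D spans two letter names (C-D), plus an octave, so the interval is some kind of ninth.
A major ninth would be 14 semitones; C#2 to Db3 is 12, two semitones narrower, so the interval is diminished.

diminished ninth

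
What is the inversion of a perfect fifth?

Inverted interval numbers add to nine, so a fifth pairs with a fourth (5 + 4 = 9).
Quality inverts too: perfect stays perfect. That makes the inversion a perfect fourth.

perfect fourth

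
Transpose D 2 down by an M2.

Two letter names down from D: C.
A major second spans 2 semitones, so from D2 the target pitch is C2.

C 2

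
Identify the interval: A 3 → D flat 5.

diminished 11th

A to D spans four letter names (A-B-C-D), plus an octave, so the interval is some kind of eleventh.
A perfect eleventh would be 17 semitones; A3 to Db5 is 16, one semitone narrower, so the interval is diminished.
(Equivalently, a compound diminished fourth: a diminished fourth plus an octave.)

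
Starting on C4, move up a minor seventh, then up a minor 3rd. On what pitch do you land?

A minor seventh up from C4 is Bb4.
Up a minor third from Bb4: Db5 (3 semitones up).

Db5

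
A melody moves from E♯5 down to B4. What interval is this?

augmented fourth

Descending from E#5 to B4 is the same interval as ascending B4 to E#5.
B to E spans four letter names (B-C-D-E), so the interval is some kind of fourth.
A perfect fourth would be 5 semitones; B4 to E#5 is 6, one semitone wider, so the interval is augmented.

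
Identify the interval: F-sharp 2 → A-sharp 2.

major third

F to A spans three letter names (F-G-A) — that makes it a third of some quality.
The major third spans 4 semitones, and F#2 to A#2 is exactly 4 semitones — so this is a major third.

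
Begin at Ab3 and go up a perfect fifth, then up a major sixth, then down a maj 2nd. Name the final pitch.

A perfect fifth up from Ab3 is Eb4.
Up a major sixth from Eb4: C5 (9 semitones up).
Down a major second from C5: Bb4 (2 semitones down).

Bb4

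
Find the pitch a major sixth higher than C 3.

Counting six letter names up from C lands on A.
A major sixth is 9 semitones; 9 semitones up from C3 gives A3.

A 3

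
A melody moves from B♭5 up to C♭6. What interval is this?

B to C spans two letter names (B-C): a second.
A major second would be 2 semitones, but Bb5 to Cb6 is 1 — one semitone narrower, making it a minor second.

minor second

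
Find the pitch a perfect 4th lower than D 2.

Counting four letter names down from D lands on A.
A perfect fourth is 5 semitones; 5 semitones down from D2 gives A1.

A 1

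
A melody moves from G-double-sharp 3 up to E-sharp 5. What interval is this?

minor thirteenth

G to E spans six letter names (G-A-B-C-D-E), plus an octave — that makes it a thirteenth of some quality.
At 20 semitones, G##3→E#5 falls one short of a major thirteenth: minor.
(Equivalently, a compound minor sixth: a minor sixth plus an octave.)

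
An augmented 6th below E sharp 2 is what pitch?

Six letter names down from E: G.
An augmented sixth spans 10 semitones, so from E#2 the target pitch is G1.

G 1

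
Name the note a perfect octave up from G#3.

An octave keeps the letter name G, an octave up from G.
Moving 12 semitones up from G#3 (the size of a perfect octave) reaches G#4.

G#4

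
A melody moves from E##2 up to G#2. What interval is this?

E to G spans three letter names (E-F-G) — that makes it a third of some quality.
The major third is 4 semitones; here we have 2, two semitones narrower: diminished.

d3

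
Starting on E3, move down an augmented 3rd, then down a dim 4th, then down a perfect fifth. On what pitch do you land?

C2

E3 down an augmented third → Cb3 (5 semitones).
Down a diminished fourth from Cb3: G2 (4 semitones down).
Down a perfect fifth from G2: C2 (7 semitones down).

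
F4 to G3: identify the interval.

minor seventh

Descending from F4 to G3 is the same interval as ascending G3 to F4.
G to F spans seven letter names (G-A-B-C-D-E-F): a seventh.
At 10 semitones, G3→F4 falls one short of a major seventh: minor.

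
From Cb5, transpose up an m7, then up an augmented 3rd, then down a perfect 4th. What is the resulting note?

A5

A minor seventh up from Cb5 is Bbb5.
Bbb5 up an augmented third → D6 (5 semitones).
Down a perfect fourth from D6: A5 (5 semitones down).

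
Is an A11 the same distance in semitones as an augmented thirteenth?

No

An augmented eleventh is 18 semitones but an augmented thirteenth is 22 semitones — different sizes.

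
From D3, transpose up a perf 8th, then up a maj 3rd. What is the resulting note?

F#4

D3 up a perfect octave → D4 (12 semitones).
D4 up a major third → F#4 (4 semitones).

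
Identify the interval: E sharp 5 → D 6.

E to D spans seven letter names (E-F-G-A-B-C-D), so the interval is some kind of seventh.
A major seventh would be 11 semitones; E#5 to D6 is 9, two semitones narrower, so the interval is diminished.

diminished 7th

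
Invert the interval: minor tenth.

major 6th

First reduce the compound minor tenth to its simple form, a minor third.
Inverted interval numbers add to nine, so a third pairs with a sixth (3 + 6 = 9).
Quality inverts too: minor becomes major. That makes the inversion a major sixth.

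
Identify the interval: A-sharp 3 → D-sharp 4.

A to D spans four letter names (A-B-C-D) — that makes it a fourth of some quality.
Counting semitones, A#3→D#4 is 5, which is the perfect fourth.

P4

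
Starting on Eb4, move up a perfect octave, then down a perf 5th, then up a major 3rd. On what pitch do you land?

C5

Up a perfect octave from Eb4: Eb5 (12 semitones up).
Eb5 down a perfect fifth → Ab4 (7 semitones).
Ab4 up a major third → C5 (4 semitones).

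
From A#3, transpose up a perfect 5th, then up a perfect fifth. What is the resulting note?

A#3 up a perfect fifth → E#4 (7 semitones).
A perfect fifth up from E#4 is B#4.

B#4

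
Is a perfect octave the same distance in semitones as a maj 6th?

12 semitones (perfect octave) vs 9 semitones (major sixth): not equal.

No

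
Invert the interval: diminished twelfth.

First reduce the compound diminished twelfth to its simple form, a diminished fifth.
Interval numbers invert to sum to nine: 5 + 4 = 9, so a fifth inverts to a fourth.
Quality inverts too: diminished becomes augmented. That makes the inversion an augmented fourth.

A4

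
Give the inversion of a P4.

Interval numbers invert to sum to nine: 4 + 5 = 9, so a fourth inverts to a fifth.
And perfect stays perfect under inversion, so we get a perfect fifth.

perfect fifth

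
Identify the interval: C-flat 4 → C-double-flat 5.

C to C is the same letter name, plus an octave, so the interval is some kind of octave.
A perfect octave would be 12 semitones; Cb4 to Cbb5 is 11, one semitone narrower, so the interval is diminished.

d8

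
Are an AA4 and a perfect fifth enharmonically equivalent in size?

Yes

Both span 7 semitones: a doubly augmented fourth and a perfect fifth are the same chromatic distance.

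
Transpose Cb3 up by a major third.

Eb3

The third takes the letter from C up to E.
A major third is 4 semitones; 4 semitones up from Cb3 gives Eb3.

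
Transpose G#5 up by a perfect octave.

The letter stays G (same as the start), shifted an octave up.
Moving 12 semitones up from G#5 (the size of a perfect octave) reaches G#6.

G#6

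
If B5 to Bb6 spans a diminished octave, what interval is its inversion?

augmented unison

Inverted interval numbers add to nine, so an octave pairs with a unison (8 + 1 = 9).
The quality also flips — diminished becomes augmented — giving an augmented unison.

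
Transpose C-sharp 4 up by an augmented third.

E-double-sharp 4

The third takes the letter from C up to E.
Moving 5 semitones up from C#4 (the size of an augmented third) reaches E##4.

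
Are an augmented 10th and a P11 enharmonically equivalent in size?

An augmented tenth spans 17 semitones, and a perfect eleventh also spans 17 semitones — they're enharmonic.

Yes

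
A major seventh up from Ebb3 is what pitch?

Db4

Counting seven letter names up from E lands on D.
A major seventh is 11 semitones; 11 semitones up from Ebb3 gives Db4.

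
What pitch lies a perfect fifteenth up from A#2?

A#4

For a fifteenth the letter name doesn't change: still A, two octaves up.
A perfect fifteenth is 24 semitones; 24 semitones up from A#2 gives A#4.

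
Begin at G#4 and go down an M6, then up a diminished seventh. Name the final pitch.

Ab4

G#4 down a major sixth → B3 (9 semitones).
A diminished seventh up from B3 is Ab4.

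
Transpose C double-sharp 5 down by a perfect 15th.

The letter stays C (same as the start), shifted two octaves down.
Moving 24 semitones down from C##5 (the size of a perfect fifteenth) reaches C##3.

C double-sharp 3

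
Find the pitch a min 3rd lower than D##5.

B##4

The third takes the letter from D down to B.
A minor third spans 3 semitones, so from D##5 the target pitch is B##4.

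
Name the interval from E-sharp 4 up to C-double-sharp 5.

major 6th

E to C spans six letter names (E-F-G-A-B-C), so the interval is some kind of sixth.
Counting semitones, E#4→C##5 is 9, which is the major sixth.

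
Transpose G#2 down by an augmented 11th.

D1

Four letters down from G (plus an octave) reaches D.
An augmented eleventh spans 18 semitones, so from G#2 the target pitch is D1.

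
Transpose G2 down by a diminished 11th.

Counting four letter names plus an octave down from G lands on D.
Moving 16 semitones down from G2 (the size of a diminished eleventh) reaches D#1.

D#1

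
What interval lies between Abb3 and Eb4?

A to E spans five letter names (A-B-C-D-E) — that makes it a fifth of some quality.
Abb3 to Eb4 spans 8 semitones — one semitone wider than the perfect fifth (7) — giving an augmented fifth.

augmented fifth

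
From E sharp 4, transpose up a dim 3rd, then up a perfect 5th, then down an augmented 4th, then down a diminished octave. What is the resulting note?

E#4 up a diminished third → G4 (2 semitones).
G4 up a perfect fifth → D5 (7 semitones).
An augmented fourth down from D5 is Ab4.
Down a diminished octave from Ab4: A3 (11 semitones down).

A 3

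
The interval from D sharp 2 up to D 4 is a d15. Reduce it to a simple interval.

Take out an octave (7 from the number): 15 − 7 = 8.
So a diminished fifteenth is an octave plus a diminished octave. The quality is unchanged.

diminished 8th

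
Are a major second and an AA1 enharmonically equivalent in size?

Yes

A major second spans 2 semitones, and a doubly augmented unison also spans 2 semitones — they're enharmonic.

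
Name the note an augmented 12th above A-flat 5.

Five letters up from A (plus an octave) reaches E.
Moving 20 semitones up from Ab5 (the size of an augmented twelfth) reaches E7.

E 7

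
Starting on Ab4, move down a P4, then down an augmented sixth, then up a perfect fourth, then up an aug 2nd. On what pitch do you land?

Db4

Ab4 down a perfect fourth → Eb4 (5 semitones).
An augmented sixth down from Eb4 is Gbb3.
A perfect fourth up from Gbb3 is Cbb4.
Up an augmented second from Cbb4: Db4 (3 semitones up).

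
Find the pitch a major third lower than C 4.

A-flat 3

Three letter names down from C: A.
A major third is 4 semitones; 4 semitones down from C4 gives Ab3.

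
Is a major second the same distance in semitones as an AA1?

Both span 2 semitones: a major second and a doubly augmented unison are the same chromatic distance.

Yes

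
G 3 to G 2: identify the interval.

P8

Descending from G3 to G2 is the same interval as ascending G2 to G3.
G to G is the same letter name, plus an octave: an octave.
The perfect octave spans 12 semitones, and G2 to G3 is exactly 12 semitones — so this is a perfect octave.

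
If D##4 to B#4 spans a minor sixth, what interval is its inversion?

The rule of nine gives the new number: 9 − 6 = 3, so a sixth becomes a third.
And minor becomes major under inversion, so we get a major third.

major third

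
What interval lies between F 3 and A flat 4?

minor tenth

F to A spans three letter names (F-G-A), plus an octave: a tenth.
F3 to Ab4 is 15 semitones, a half step short of the major tenth (16), so this is minor.
(Equivalently, a compound minor third: a minor third plus an octave.)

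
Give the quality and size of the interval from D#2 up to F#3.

minor tenth

D to F spans three letter names (D-E-F), plus an octave: a tenth.
A major tenth would be 16 semitones, but D#2 to F#3 is 15 — one semitone narrower, making it a minor tenth.
(Equivalently, a compound minor third: a minor third plus an octave.)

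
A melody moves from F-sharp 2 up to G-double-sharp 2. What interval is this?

F to G spans two letter names (F-G), so the interval is some kind of second.
A major second would be 2 semitones; F#2 to G##2 is 3, one semitone wider, so the interval is augmented.

augmented 2nd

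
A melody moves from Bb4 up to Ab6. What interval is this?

B to A spans seven letter names (B-C-D-E-F-G-A), plus an octave — that makes it a fourteenth of some quality.
At 22 semitones, Bb4→Ab6 falls one short of a major fourteenth: minor.
(Equivalently, a compound minor seventh: a minor seventh plus an octave.)

minor 14th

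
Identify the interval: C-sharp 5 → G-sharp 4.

perfect fourth

Descending from C#5 to G#4 is the same interval as ascending G#4 to C#5.
G to C spans four letter names (G-A-B-C): a fourth.
G#4 to C#5 is 5 semitones, matching the perfect fourth exactly, so the quality is perfect.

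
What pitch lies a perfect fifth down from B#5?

The fifth takes the letter from B down to E.
Moving 7 semitones down from B#5 (the size of a perfect fifth) reaches E#5.

E#5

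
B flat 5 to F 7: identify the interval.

B to F spans five letter names (B-C-D-E-F), plus an octave: a twelfth.
Counting semitones, Bb5→F7 is 19, which is the perfect twelfth.
(Equivalently, a compound perfect fifth: a perfect fifth plus an octave.)

P12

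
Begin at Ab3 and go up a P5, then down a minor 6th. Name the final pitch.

Up a perfect fifth from Ab3: Eb4 (7 semitones up).
Eb4 down a minor sixth → G3 (8 semitones).

G3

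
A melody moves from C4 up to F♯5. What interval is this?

augmented eleventh

C to F spans four letter names (C-D-E-F), plus an octave — that makes it an eleventh of some quality.
C4 to F#5 spans 18 semitones — one semitone wider than the perfect eleventh (17) — giving an augmented eleventh.
(Equivalently, a compound augmented fourth: an augmented fourth plus an octave.)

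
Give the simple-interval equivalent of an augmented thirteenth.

A6

Subtracting seven from the interval number removes an octave: 13 − 7 = 6.
Quality carries through unchanged, so the simple form is an augmented sixth.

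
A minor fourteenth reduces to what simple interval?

Each octave removed subtracts seven from the number: 14 − 7 = 7.
So a minor fourteenth is an octave plus a minor seventh. The quality is unchanged.

m7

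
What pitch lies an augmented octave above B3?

An octave keeps the letter name B, an octave up from B.
Moving 13 semitones up from B3 (the size of an augmented octave) reaches B#4.

B#4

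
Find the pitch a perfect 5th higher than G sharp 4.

D sharp 5

Five letter names up from G: D.
A perfect fifth is 7 semitones; 7 semitones up from G#4 gives D#5.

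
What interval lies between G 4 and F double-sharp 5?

A7

G to F spans seven letter names (G-A-B-C-D-E-F) — that makes it a seventh of some quality.
A major seventh would be 11 semitones; G4 to F##5 is 12, one semitone wider, so the interval is augmented.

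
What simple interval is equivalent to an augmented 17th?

augmented 3rd

Subtracting seven from the interval number removes an octave: 17 − 14 = 3.
That makes an augmented seventeenth a compound augmented third — 2 octaves plus an augmented third.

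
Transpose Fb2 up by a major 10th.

Three letters up from F (plus an octave) reaches A.
Moving 16 semitones up from Fb2 (the size of a major tenth) reaches Ab3.

Ab3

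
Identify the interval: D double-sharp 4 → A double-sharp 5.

D to A spans five letter names (D-E-F-G-A), plus an octave — that makes it a twelfth of some quality.
Counting semitones, D##4→A##5 is 19, which is the perfect twelfth.
(Equivalently, a compound perfect fifth: a perfect fifth plus an octave.)

perfect twelfth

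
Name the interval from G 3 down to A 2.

Descending from G3 to A2 is the same interval as ascending A2 to G3.
A to G spans seven letter names (A-B-C-D-E-F-G) — that makes it a seventh of some quality.
A major seventh would be 11 semitones, but A2 to G3 is 10 — one semitone narrower, making it a minor seventh.

minor 7th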